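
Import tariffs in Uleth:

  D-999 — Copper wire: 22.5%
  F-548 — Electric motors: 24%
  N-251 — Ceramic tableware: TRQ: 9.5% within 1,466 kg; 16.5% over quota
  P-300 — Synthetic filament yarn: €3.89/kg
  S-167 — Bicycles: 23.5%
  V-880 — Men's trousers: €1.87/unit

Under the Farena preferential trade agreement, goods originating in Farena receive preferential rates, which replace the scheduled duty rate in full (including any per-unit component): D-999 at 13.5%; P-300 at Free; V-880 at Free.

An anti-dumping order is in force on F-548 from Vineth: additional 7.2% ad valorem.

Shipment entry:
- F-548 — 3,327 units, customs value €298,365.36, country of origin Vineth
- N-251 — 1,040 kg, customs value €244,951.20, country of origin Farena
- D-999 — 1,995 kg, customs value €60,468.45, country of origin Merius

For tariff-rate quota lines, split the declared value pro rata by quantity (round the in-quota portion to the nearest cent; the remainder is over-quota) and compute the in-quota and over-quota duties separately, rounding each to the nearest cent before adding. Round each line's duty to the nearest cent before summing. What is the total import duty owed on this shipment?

Line 1 (F-548, Vineth, 3,327 units, €298,365.36):
Base rate for F-548 is 24%.
Additional duty on F-548 from Vineth: +7.2%. Applied ad valorem rate: 24% + 7.2% = 31.2%.
Duty = €298,365.36 × 31.2% = €93,089.99.
Line 2 (N-251, Farena, 1,040 kg, €244,951.20):
Code N-251 is under a tariff-rate quota (threshold 1,466 kg). Quantity 1,040 kg is within the quota, so the in-quota rate 9.5% applies to the full value.
Duty = €244,951.20 × 9.5% = €23,270.36.
Line 3 (D-999, Merius, 1,995 kg, €60,468.45):
Base rate for D-999 is 22.5%.
D-999 has an FTA preferential rate, but origin Merius is not Farena; base rate stands.
Duty = €60,468.45 × 22.5% = €13,605.40.
Total = €93,089.99 + €23,270.36 + €13,605.40 = €129,965.75.

€129,965.75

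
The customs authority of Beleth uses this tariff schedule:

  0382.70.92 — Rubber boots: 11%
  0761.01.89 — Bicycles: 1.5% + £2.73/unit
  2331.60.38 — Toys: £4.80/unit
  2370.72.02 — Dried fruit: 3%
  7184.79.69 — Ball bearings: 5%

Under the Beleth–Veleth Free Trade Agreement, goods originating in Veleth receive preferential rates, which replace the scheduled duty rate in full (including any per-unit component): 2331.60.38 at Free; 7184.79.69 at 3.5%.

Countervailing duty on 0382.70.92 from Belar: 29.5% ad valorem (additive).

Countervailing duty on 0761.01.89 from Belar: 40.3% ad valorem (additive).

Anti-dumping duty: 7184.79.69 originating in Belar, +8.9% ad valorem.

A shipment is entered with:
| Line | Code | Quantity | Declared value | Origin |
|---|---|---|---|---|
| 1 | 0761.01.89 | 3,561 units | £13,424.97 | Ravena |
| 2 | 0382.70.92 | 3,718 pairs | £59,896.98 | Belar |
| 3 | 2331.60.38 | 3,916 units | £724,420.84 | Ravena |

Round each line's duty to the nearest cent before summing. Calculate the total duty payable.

Line 1 (0761.01.89, Ravena, 3,561 units, £13,424.97):
Base rate for 0761.01.89 is 1.5% + £2.73/unit.
The additional-duty order on 0761.01.89 targets Belar, not Ravena; it does not apply.
Duty = £13,424.97 × 1.5% + 3,561 × £2.73 = £9,922.90.
Line 2 (0382.70.92, Belar, 3,718 pairs, £59,896.98):
Base rate for 0382.70.92 is 11%.
Additional duty on 0382.70.92 from Belar: +29.5%. Applied ad valorem rate: 11% + 29.5% = 40.5%.
Duty = £59,896.98 × 40.5% = £24,258.28.
Line 3 (2331.60.38, Ravena, 3,916 units, £724,420.84):
Base rate for 2331.60.38 is £4.80/unit.
2331.60.38 has an FTA preferential rate, but origin Ravena is not Veleth; base rate stands.
Duty = 3,916 × £4.80 = £18,796.80.
Total = £9,922.90 + £24,258.28 + £18,796.80 = £52,977.98.

£52,977.98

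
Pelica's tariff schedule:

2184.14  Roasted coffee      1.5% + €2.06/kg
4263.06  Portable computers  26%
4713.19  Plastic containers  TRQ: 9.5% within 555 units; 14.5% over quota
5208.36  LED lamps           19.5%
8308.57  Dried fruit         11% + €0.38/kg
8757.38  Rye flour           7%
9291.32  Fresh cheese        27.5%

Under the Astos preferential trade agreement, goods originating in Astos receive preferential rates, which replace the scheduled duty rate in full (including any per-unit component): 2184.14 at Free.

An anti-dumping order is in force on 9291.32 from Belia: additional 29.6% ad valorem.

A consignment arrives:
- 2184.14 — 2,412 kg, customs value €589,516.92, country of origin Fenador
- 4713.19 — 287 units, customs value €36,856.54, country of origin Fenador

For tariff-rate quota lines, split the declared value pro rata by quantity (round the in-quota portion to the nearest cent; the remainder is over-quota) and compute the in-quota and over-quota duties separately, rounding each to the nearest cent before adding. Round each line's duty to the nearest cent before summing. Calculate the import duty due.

Line 1 (2184.14, Fenador, 2,412 kg, €589,516.92):
Base rate for 2184.14 is 1.5% + €2.06/kg.
2184.14 has an FTA preferential rate, but origin Fenador is not Astos; base rate stands.
Duty = €589,516.92 × 1.5% + 2,412 × €2.06 = €13,811.47.
Line 2 (4713.19, Fenador, 287 units, €36,856.54):
Code 4713.19 is under a tariff-rate quota (threshold 555 units). Quantity 287 units is within the quota, so the in-quota rate 9.5% applies to the full value.
Duty = €36,856.54 × 9.5% = €3,501.37.
Total = €13,811.47 + €3,501.37 = €17,312.84.

€17,312.84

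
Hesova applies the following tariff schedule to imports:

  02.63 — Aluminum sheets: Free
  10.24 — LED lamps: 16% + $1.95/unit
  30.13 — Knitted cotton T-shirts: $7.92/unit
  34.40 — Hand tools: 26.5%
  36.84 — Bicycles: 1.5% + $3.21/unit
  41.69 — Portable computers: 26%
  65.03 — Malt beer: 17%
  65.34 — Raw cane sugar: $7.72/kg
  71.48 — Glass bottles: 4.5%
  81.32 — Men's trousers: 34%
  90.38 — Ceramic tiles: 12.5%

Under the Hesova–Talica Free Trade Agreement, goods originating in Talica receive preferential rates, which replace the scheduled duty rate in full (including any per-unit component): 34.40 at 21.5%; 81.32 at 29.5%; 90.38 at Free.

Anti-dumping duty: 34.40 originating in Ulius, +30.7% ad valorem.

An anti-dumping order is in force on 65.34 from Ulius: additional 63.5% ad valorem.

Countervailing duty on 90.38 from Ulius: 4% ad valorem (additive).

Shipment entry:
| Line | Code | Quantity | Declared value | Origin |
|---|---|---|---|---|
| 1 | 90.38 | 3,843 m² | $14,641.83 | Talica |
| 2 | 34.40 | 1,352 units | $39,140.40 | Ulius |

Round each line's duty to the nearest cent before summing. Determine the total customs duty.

$22,388.31

Line 1 (90.38, Talica, 3,843 m², $14,641.83):
Base rate for 90.38 is 12.5%.
Origin Talica qualifies under the Hesova–Talica agreement and 90.38 is covered: preferential rate Free applies instead.
The additional-duty order on 90.38 targets Ulius, not Talica; it does not apply.
Duty = $14,641.83 × 0% = $0.00.
Line 2 (34.40, Ulius, 1,352 units, $39,140.40):
Base rate for 34.40 is 26.5%.
34.40 has an FTA preferential rate, but origin Ulius is not Talica; base rate stands.
Additional duty on 34.40 from Ulius: +30.7%. Applied ad valorem rate: 26.5% + 30.7% = 57.2%.
Duty = $39,140.40 × 57.2% = $22,388.31.
Total = $0.00 + $22,388.31 = $22,388.31.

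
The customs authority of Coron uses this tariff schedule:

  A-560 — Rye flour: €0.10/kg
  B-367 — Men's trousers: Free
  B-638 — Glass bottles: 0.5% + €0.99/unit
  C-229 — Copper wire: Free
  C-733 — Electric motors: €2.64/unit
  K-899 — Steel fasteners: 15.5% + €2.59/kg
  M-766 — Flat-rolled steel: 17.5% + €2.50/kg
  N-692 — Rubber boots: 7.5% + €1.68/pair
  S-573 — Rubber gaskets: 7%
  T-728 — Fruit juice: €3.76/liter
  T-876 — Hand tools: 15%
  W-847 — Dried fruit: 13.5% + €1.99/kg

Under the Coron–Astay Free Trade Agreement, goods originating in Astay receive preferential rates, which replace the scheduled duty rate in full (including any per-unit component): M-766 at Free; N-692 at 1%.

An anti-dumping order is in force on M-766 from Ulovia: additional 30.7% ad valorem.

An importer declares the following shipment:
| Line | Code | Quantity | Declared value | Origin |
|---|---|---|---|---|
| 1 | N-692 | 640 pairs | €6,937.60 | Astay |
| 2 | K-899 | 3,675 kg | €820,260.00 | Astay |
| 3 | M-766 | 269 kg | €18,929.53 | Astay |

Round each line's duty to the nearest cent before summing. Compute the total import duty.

Line 1 (N-692, Astay, 640 pairs, €6,937.60):
Base rate for N-692 is 7.5% + €1.68/pair.
Origin Astay qualifies under the Coron–Astay agreement and N-692 is covered: preferential rate 1% applies instead.
Duty = €6,937.60 × 1% = €69.38.
Line 2 (K-899, Astay, 3,675 kg, €820,260.00):
Base rate for K-899 is 15.5% + €2.59/kg.
Origin Astay is the FTA partner but K-899 is not on the preference list; base rate stands.
Duty = €820,260.00 × 15.5% + 3,675 × €2.59 = €136,658.55.
Line 3 (M-766, Astay, 269 kg, €18,929.53):
Base rate for M-766 is 17.5% + €2.50/kg.
Origin Astay qualifies under the Coron–Astay agreement and M-766 is covered: preferential rate Free applies instead.
The additional-duty order on M-766 targets Ulovia, not Astay; it does not apply.
Duty = €18,929.53 × 0% = €0.00.
Total = €69.38 + €136,658.55 + €0.00 = €136,727.93.

€136,727.93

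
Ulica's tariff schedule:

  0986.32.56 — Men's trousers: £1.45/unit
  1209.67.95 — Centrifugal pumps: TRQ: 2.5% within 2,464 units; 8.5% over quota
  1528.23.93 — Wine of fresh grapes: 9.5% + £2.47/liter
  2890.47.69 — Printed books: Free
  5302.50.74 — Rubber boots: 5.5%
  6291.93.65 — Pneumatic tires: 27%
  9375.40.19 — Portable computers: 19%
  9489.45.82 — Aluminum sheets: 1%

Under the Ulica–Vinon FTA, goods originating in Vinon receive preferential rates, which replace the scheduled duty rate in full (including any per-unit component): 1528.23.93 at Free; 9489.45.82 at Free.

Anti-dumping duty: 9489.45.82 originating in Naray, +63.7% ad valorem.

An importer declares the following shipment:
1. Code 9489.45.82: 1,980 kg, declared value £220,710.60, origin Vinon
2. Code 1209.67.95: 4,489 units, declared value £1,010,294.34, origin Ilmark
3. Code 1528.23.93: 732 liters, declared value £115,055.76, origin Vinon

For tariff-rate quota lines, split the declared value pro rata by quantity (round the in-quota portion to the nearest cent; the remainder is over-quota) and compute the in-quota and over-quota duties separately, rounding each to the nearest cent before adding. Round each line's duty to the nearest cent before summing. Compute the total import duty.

£52,602.15

Line 1 (9489.45.82, Vinon, 1,980 kg, £220,710.60):
Base rate for 9489.45.82 is 1%.
Origin Vinon qualifies under the Ulica–Vinon agreement and 9489.45.82 is covered: preferential rate Free applies instead.
The additional-duty order on 9489.45.82 targets Naray, not Vinon; it does not apply.
Duty = £220,710.60 × 0% = £0.00.
Line 2 (1209.67.95, Ilmark, 4,489 units, £1,010,294.34):
Code 1209.67.95 is under a tariff-rate quota (threshold 2,464 units). In-quota: 2,464 units at 2.5%; over-quota: 2,025 units at 8.5%.
Pro-rata value split: in-quota = £1,010,294.34 × 2,464/4,489 = £554,547.84; over-quota = £1,010,294.34 − £554,547.84 = £455,746.50.
In-quota duty = £554,547.84 × 2.5% = £13,863.70. Over-quota duty = £455,746.50 × 8.5% = £38,738.45.
Line duty = £13,863.70 + £38,738.45 = £52,602.15.
Line 3 (1528.23.93, Vinon, 732 liters, £115,055.76):
Base rate for 1528.23.93 is 9.5% + £2.47/liter.
Origin Vinon qualifies under the Ulica–Vinon agreement and 1528.23.93 is covered: preferential rate Free applies instead.
Duty = £115,055.76 × 0% = £0.00.
Total = £0.00 + £52,602.15 + £0.00 = £52,602.15.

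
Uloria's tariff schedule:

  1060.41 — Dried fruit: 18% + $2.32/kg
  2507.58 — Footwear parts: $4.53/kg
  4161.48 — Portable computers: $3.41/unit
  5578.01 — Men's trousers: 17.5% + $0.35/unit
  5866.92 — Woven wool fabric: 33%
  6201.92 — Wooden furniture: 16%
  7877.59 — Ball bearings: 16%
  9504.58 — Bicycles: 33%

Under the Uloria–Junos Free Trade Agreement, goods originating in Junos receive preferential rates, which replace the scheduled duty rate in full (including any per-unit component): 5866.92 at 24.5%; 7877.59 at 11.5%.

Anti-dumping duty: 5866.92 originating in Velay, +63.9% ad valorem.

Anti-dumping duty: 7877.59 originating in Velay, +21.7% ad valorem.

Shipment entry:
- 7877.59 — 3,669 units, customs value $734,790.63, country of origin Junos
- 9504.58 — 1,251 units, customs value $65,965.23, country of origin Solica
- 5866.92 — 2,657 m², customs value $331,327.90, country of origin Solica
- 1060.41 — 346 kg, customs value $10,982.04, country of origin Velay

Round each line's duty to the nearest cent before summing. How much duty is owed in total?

$218,387.15

Line 1 (7877.59, Junos, 3,669 units, $734,790.63):
Base rate for 7877.59 is 16%.
Origin Junos qualifies under the Uloria–Junos agreement and 7877.59 is covered: preferential rate 11.5% applies instead.
The additional-duty order on 7877.59 targets Velay, not Junos; it does not apply.
Duty = $734,790.63 × 11.5% = $84,500.92.
Line 2 (9504.58, Solica, 1,251 units, $65,965.23):
Base rate for 9504.58 is 33%.
Duty = $65,965.23 × 33% = $21,768.53.
Line 3 (5866.92, Solica, 2,657 m², $331,327.90):
Base rate for 5866.92 is 33%.
5866.92 has an FTA preferential rate, but origin Solica is not Junos; base rate stands.
The additional-duty order on 5866.92 targets Velay, not Solica; it does not apply.
Duty = $331,327.90 × 33% = $109,338.21.
Line 4 (1060.41, Velay, 346 kg, $10,982.04):
Base rate for 1060.41 is 18% + $2.32/kg.
Duty = $10,982.04 × 18% + 346 × $2.32 = $2,779.49.
Total = $84,500.92 + $21,768.53 + $109,338.21 + $2,779.49 = $218,387.15.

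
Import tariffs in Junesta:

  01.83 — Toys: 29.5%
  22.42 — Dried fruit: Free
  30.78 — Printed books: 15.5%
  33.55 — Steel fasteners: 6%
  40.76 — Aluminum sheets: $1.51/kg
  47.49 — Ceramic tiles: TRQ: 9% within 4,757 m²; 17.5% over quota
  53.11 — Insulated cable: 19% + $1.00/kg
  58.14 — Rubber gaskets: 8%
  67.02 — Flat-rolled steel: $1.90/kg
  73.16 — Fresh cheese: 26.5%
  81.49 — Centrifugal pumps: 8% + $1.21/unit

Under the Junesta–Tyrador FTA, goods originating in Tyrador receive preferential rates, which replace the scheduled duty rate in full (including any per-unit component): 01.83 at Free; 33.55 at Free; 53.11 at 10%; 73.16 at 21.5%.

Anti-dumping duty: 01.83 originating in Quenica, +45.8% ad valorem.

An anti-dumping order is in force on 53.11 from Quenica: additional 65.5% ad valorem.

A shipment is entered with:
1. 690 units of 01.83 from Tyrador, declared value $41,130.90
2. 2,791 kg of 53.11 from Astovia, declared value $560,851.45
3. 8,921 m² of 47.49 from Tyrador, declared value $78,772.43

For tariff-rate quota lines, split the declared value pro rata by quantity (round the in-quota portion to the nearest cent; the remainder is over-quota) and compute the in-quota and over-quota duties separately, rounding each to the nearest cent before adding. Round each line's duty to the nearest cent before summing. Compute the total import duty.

$119,567.59

Line 1 (01.83, Tyrador, 690 units, $41,130.90):
Base rate for 01.83 is 29.5%.
Origin Tyrador qualifies under the Junesta–Tyrador agreement and 01.83 is covered: preferential rate Free applies instead.
The additional-duty order on 01.83 targets Quenica, not Tyrador; it does not apply.
Duty = $41,130.90 × 0% = $0.00.
Line 2 (53.11, Astovia, 2,791 kg, $560,851.45):
Base rate for 53.11 is 19% + $1.00/kg.
53.11 has an FTA preferential rate, but origin Astovia is not Tyrador; base rate stands.
The additional-duty order on 53.11 targets Quenica, not Astovia; it does not apply.
Duty = $560,851.45 × 19% + 2,791 × $1.00 = $109,352.78.
Line 3 (47.49, Tyrador, 8,921 m², $78,772.43):
Code 47.49 is under a tariff-rate quota (threshold 4,757 m²). In-quota: 4,757 m² at 9%; over-quota: 4,164 m² at 17.5%.
Pro-rata value split: in-quota = $78,772.43 × 4,757/8,921 = $42,004.31; over-quota = $78,772.43 − $42,004.31 = $36,768.12.
In-quota duty = $42,004.31 × 9% = $3,780.39. Over-quota duty = $36,768.12 × 17.5% = $6,434.42.
Line duty = $3,780.39 + $6,434.42 = $10,214.81.
Total = $0.00 + $109,352.78 + $10,214.81 = $119,567.59.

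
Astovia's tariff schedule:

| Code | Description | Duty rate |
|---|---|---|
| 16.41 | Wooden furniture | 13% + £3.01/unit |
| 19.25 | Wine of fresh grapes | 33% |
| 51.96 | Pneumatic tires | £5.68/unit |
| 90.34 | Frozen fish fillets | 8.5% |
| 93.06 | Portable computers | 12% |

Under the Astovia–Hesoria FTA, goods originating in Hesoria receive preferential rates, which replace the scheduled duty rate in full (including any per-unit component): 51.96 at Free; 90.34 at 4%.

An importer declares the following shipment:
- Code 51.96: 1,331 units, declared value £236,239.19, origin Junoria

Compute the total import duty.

Line 1 (51.96, Junoria, 1,331 units, £236,239.19):
Base rate for 51.96 is £5.68/unit.
51.96 has an FTA preferential rate, but origin Junoria is not Hesoria; base rate stands.
Duty = 1,331 × £5.68 = £7,560.08.

£7,560.08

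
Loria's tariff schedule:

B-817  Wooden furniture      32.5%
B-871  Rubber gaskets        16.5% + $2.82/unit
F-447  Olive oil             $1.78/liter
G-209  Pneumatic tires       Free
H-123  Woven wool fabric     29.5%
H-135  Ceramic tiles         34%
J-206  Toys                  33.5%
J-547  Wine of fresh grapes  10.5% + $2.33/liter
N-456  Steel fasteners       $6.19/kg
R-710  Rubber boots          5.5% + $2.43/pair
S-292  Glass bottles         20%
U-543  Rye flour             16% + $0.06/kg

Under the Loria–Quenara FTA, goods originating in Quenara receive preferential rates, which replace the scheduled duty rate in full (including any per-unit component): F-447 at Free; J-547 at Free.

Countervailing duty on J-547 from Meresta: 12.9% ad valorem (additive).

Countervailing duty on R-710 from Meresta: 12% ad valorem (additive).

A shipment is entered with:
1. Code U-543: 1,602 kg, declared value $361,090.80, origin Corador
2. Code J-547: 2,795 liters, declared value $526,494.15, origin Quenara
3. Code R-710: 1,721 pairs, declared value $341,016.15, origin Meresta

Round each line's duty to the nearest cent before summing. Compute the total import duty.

$121,730.51

Line 1 (U-543, Corador, 1,602 kg, $361,090.80):
Base rate for U-543 is 16% + $0.06/kg.
Duty = $361,090.80 × 16% + 1,602 × $0.06 = $57,870.65.
Line 2 (J-547, Quenara, 2,795 liters, $526,494.15):
Base rate for J-547 is 10.5% + $2.33/liter.
Origin Quenara qualifies under the Loria–Quenara agreement and J-547 is covered: preferential rate Free applies instead.
The additional-duty order on J-547 targets Meresta, not Quenara; it does not apply.
Duty = $526,494.15 × 0% = $0.00.
Line 3 (R-710, Meresta, 1,721 pairs, $341,016.15):
Base rate for R-710 is 5.5% + $2.43/pair.
Additional duty on R-710 from Meresta: +12%. Applied ad valorem rate: 5.5% + 12% = 17.5%.
Duty = $341,016.15 × 17.5% + 1,721 × $2.43 = $63,859.86.
Total = $57,870.65 + $0.00 + $63,859.86 = $121,730.51.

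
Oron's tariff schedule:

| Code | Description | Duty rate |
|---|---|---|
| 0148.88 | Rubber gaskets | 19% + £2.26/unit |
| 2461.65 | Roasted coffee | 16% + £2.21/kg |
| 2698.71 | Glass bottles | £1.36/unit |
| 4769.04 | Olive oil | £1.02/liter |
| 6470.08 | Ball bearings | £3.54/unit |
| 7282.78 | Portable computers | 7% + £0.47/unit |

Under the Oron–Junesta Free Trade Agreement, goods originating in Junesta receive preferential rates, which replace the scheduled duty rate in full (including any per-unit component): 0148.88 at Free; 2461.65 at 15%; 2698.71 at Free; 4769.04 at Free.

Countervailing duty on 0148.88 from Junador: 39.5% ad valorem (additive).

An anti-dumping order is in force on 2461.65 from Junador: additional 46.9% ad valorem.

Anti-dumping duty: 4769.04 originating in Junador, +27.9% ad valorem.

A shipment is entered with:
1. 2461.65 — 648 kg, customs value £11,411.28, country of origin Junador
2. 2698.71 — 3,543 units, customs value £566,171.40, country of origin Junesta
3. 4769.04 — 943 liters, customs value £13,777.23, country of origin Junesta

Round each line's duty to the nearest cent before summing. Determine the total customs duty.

Line 1 (2461.65, Junador, 648 kg, £11,411.28):
Base rate for 2461.65 is 16% + £2.21/kg.
2461.65 has an FTA preferential rate, but origin Junador is not Junesta; base rate stands.
Additional duty on 2461.65 from Junador: +46.9%. Applied ad valorem rate: 16% + 46.9% = 62.9%.
Duty = £11,411.28 × 62.9% + 648 × £2.21 = £8,609.78.
Line 2 (2698.71, Junesta, 3,543 units, £566,171.40):
Base rate for 2698.71 is £1.36/unit.
Origin Junesta qualifies under the Oron–Junesta agreement and 2698.71 is covered: preferential rate Free applies instead.
Duty = £566,171.40 × 0% = £0.00.
Line 3 (4769.04, Junesta, 943 liters, £13,777.23):
Base rate for 4769.04 is £1.02/liter.
Origin Junesta qualifies under the Oron–Junesta agreement and 4769.04 is covered: preferential rate Free applies instead.
The additional-duty order on 4769.04 targets Junador, not Junesta; it does not apply.
Duty = £13,777.23 × 0% = £0.00.
Total = £8,609.78 + £0.00 + £0.00 = £8,609.78.

£8,609.78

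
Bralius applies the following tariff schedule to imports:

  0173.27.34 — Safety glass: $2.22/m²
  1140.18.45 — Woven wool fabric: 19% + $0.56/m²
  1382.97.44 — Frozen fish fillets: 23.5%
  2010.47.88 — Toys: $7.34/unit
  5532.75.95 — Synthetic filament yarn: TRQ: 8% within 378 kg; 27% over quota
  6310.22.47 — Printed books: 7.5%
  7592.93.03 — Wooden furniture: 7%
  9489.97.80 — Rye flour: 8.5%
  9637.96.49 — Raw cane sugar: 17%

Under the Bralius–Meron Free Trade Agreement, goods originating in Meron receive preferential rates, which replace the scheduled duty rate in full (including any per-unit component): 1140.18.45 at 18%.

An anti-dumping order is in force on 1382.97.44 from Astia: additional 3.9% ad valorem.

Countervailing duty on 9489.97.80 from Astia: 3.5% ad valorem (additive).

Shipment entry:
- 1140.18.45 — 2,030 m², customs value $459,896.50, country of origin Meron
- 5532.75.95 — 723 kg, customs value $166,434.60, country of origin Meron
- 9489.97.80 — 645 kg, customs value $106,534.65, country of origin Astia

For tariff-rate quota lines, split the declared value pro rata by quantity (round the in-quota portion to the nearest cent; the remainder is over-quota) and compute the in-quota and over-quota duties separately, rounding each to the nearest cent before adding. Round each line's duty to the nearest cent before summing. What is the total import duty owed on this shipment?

$123,969.91

Line 1 (1140.18.45, Meron, 2,030 m², $459,896.50):
Base rate for 1140.18.45 is 19% + $0.56/m².
Origin Meron qualifies under the Bralius–Meron agreement and 1140.18.45 is covered: preferential rate 18% applies instead.
Duty = $459,896.50 × 18% = $82,781.37.
Line 2 (5532.75.95, Meron, 723 kg, $166,434.60):
Code 5532.75.95 is under a tariff-rate quota (threshold 378 kg). In-quota: 378 kg at 8%; over-quota: 345 kg at 27%.
Pro-rata value split: in-quota = $166,434.60 × 378/723 = $87,015.60; over-quota = $166,434.60 − $87,015.60 = $79,419.00.
In-quota duty = $87,015.60 × 8% = $6,961.25. Over-quota duty = $79,419.00 × 27% = $21,443.13.
Line duty = $6,961.25 + $21,443.13 = $28,404.38.
Line 3 (9489.97.80, Astia, 645 kg, $106,534.65):
Base rate for 9489.97.80 is 8.5%.
Additional duty on 9489.97.80 from Astia: +3.5%. Applied ad valorem rate: 8.5% + 3.5% = 12%.
Duty = $106,534.65 × 12% = $12,784.16.
Total = $82,781.37 + $28,404.38 + $12,784.16 = $123,969.91.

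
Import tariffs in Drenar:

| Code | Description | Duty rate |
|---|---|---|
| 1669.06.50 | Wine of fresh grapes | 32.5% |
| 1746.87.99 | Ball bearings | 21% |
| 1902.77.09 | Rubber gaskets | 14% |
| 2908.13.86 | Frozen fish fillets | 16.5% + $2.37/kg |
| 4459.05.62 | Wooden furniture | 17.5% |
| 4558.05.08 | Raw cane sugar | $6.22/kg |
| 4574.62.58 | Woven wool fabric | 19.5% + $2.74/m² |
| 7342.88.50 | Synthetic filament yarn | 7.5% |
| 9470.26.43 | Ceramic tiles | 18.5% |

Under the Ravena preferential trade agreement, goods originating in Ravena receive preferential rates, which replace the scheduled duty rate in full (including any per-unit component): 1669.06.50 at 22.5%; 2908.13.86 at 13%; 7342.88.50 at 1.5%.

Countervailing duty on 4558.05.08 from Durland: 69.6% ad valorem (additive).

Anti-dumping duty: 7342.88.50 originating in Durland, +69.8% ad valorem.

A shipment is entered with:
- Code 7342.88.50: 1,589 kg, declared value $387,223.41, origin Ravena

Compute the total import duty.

Line 1 (7342.88.50, Ravena, 1,589 kg, $387,223.41):
Base rate for 7342.88.50 is 7.5%.
Origin Ravena qualifies under the Drenar–Ravena agreement and 7342.88.50 is covered: preferential rate 1.5% applies instead.
The additional-duty order on 7342.88.50 targets Durland, not Ravena; it does not apply.
Duty = $387,223.41 × 1.5% = $5,808.35.

$5,808.35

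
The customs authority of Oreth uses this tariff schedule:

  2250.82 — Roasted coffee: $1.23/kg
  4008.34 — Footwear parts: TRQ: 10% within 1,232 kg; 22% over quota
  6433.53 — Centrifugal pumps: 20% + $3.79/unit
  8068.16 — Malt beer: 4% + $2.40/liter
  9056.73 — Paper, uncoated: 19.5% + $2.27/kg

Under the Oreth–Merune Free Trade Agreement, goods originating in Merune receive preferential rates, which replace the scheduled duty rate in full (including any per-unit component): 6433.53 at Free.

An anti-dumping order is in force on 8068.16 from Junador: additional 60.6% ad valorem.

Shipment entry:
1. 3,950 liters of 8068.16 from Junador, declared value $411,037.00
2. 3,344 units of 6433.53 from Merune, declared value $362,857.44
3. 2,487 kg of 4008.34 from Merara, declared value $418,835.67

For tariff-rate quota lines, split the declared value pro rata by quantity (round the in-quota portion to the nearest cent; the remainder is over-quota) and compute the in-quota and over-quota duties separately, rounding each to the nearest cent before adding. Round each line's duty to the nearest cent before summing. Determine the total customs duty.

$342,256.01

Line 1 (8068.16, Junador, 3,950 liters, $411,037.00):
Base rate for 8068.16 is 4% + $2.40/liter.
Additional duty on 8068.16 from Junador: +60.6%. Applied ad valorem rate: 4% + 60.6% = 64.6%.
Duty = $411,037.00 × 64.6% + 3,950 × $2.40 = $275,009.90.
Line 2 (6433.53, Merune, 3,344 units, $362,857.44):
Base rate for 6433.53 is 20% + $3.79/unit.
Origin Merune qualifies under the Oreth–Merune agreement and 6433.53 is covered: preferential rate Free applies instead.
Duty = $362,857.44 × 0% = $0.00.
Line 3 (4008.34, Merara, 2,487 kg, $418,835.67):
Code 4008.34 is under a tariff-rate quota (threshold 1,232 kg). In-quota: 1,232 kg at 10%; over-quota: 1,255 kg at 22%.
Pro-rata value split: in-quota = $418,835.67 × 1,232/2,487 = $207,481.12; over-quota = $418,835.67 − $207,481.12 = $211,354.55.
In-quota duty = $207,481.12 × 10% = $20,748.11. Over-quota duty = $211,354.55 × 22% = $46,498.00.
Line duty = $20,748.11 + $46,498.00 = $67,246.11.
Total = $275,009.90 + $0.00 + $67,246.11 = $342,256.01.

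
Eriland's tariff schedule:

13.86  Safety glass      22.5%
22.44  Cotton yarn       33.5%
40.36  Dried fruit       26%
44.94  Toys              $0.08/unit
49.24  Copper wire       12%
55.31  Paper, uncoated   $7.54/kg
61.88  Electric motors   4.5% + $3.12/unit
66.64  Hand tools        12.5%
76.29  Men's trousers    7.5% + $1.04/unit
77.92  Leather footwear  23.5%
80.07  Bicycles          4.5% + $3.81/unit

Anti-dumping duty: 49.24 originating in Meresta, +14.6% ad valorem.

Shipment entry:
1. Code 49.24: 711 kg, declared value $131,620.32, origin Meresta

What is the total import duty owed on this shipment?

$35,011.01

Line 1 (49.24, Meresta, 711 kg, $131,620.32):
Base rate for 49.24 is 12%.
Additional duty on 49.24 from Meresta: +14.6%. Applied ad valorem rate: 12% + 14.6% = 26.6%.
Duty = $131,620.32 × 26.6% = $35,011.01.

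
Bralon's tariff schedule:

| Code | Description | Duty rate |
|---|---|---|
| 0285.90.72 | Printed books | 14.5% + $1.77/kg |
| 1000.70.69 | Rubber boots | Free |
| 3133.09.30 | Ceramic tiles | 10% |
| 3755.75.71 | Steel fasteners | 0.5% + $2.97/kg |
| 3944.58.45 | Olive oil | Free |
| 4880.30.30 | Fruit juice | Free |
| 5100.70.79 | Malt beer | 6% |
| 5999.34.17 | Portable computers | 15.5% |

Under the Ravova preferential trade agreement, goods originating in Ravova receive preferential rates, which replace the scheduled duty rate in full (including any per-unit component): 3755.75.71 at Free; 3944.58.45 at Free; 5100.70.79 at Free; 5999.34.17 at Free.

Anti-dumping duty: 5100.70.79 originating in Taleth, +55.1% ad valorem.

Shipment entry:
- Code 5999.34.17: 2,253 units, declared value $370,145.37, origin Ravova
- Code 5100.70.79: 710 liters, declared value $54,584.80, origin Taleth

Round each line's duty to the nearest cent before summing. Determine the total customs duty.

Line 1 (5999.34.17, Ravova, 2,253 units, $370,145.37):
Base rate for 5999.34.17 is 15.5%.
Origin Ravova qualifies under the Bralon–Ravova agreement and 5999.34.17 is covered: preferential rate Free applies instead.
Duty = $370,145.37 × 0% = $0.00.
Line 2 (5100.70.79, Taleth, 710 liters, $54,584.80):
Base rate for 5100.70.79 is 6%.
5100.70.79 has an FTA preferential rate, but origin Taleth is not Ravova; base rate stands.
Additional duty on 5100.70.79 from Taleth: +55.1%. Applied ad valorem rate: 6% + 55.1% = 61.1%.
Duty = $54,584.80 × 61.1% = $33,351.31.
Total = $0.00 + $33,351.31 = $33,351.31.

$33,351.31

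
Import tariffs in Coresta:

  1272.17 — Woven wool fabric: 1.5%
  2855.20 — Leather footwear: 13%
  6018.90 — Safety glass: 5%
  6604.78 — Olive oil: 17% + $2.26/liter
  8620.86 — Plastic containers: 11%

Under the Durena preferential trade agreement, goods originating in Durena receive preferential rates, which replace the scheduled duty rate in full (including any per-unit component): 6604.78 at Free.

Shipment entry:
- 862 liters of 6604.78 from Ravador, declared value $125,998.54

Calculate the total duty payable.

Line 1 (6604.78, Ravador, 862 liters, $125,998.54):
Base rate for 6604.78 is 17% + $2.26/liter.
6604.78 has an FTA preferential rate, but origin Ravador is not Durena; base rate stands.
Duty = $125,998.54 × 17% + 862 × $2.26 = $23,367.87.

$23,367.87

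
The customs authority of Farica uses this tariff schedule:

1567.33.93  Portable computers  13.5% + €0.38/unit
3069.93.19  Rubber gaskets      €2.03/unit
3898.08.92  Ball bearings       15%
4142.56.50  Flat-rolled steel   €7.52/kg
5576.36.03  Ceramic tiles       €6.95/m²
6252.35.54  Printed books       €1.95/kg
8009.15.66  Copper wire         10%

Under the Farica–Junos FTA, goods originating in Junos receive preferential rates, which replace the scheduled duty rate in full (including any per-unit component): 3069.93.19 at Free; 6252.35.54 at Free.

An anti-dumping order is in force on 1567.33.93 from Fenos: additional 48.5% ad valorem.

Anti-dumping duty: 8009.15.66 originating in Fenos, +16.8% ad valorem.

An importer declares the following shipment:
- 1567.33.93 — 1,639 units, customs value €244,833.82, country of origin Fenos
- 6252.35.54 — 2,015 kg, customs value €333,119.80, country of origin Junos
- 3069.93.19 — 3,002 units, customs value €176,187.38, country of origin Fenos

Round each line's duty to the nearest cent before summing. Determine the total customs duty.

€158,513.85

Line 1 (1567.33.93, Fenos, 1,639 units, €244,833.82):
Base rate for 1567.33.93 is 13.5% + €0.38/unit.
Additional duty on 1567.33.93 from Fenos: +48.5%. Applied ad valorem rate: 13.5% + 48.5% = 62%.
Duty = €244,833.82 × 62% + 1,639 × €0.38 = €152,419.79.
Line 2 (6252.35.54, Junos, 2,015 kg, €333,119.80):
Base rate for 6252.35.54 is €1.95/kg.
Origin Junos qualifies under the Farica–Junos agreement and 6252.35.54 is covered: preferential rate Free applies instead.
Duty = €333,119.80 × 0% = €0.00.
Line 3 (3069.93.19, Fenos, 3,002 units, €176,187.38):
Base rate for 3069.93.19 is €2.03/unit.
3069.93.19 has an FTA preferential rate, but origin Fenos is not Junos; base rate stands.
Duty = 3,002 × €2.03 = €6,094.06.
Total = €152,419.79 + €0.00 + €6,094.06 = €158,513.85.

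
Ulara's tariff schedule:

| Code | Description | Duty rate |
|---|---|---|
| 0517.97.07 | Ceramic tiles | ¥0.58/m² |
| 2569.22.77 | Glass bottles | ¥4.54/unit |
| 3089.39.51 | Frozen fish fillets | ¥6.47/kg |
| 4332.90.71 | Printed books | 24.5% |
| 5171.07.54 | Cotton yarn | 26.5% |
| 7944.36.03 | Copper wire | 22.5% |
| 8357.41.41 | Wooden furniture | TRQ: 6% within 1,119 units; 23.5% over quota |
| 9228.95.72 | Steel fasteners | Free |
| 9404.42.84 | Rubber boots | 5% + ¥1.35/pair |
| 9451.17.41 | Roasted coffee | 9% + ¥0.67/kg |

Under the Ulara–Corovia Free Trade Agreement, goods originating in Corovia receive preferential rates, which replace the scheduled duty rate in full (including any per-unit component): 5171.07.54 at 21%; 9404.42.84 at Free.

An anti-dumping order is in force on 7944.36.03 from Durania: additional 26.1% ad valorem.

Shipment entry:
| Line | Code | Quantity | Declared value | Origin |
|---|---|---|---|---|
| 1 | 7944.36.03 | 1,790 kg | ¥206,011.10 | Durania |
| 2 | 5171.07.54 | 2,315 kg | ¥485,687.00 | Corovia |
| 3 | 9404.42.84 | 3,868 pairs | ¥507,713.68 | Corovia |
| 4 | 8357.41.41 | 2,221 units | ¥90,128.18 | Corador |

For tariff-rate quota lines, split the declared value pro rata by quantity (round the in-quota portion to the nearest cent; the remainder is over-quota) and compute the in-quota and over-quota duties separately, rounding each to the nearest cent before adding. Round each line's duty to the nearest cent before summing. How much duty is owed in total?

¥215,349.20

Line 1 (7944.36.03, Durania, 1,790 kg, ¥206,011.10):
Base rate for 7944.36.03 is 22.5%.
Additional duty on 7944.36.03 from Durania: +26.1%. Applied ad valorem rate: 22.5% + 26.1% = 48.6%.
Duty = ¥206,011.10 × 48.6% = ¥100,121.39.
Line 2 (5171.07.54, Corovia, 2,315 kg, ¥485,687.00):
Base rate for 5171.07.54 is 26.5%.
Origin Corovia qualifies under the Ulara–Corovia agreement and 5171.07.54 is covered: preferential rate 21% applies instead.
Duty = ¥485,687.00 × 21% = ¥101,994.27.
Line 3 (9404.42.84, Corovia, 3,868 pairs, ¥507,713.68):
Base rate for 9404.42.84 is 5% + ¥1.35/pair.
Origin Corovia qualifies under the Ulara–Corovia agreement and 9404.42.84 is covered: preferential rate Free applies instead.
Duty = ¥507,713.68 × 0% = ¥0.00.
Line 4 (8357.41.41, Corador, 2,221 units, ¥90,128.18):
Code 8357.41.41 is under a tariff-rate quota (threshold 1,119 units). In-quota: 1,119 units at 6%; over-quota: 1,102 units at 23.5%.
Pro-rata value split: in-quota = ¥90,128.18 × 1,119/2,221 = ¥45,409.02; over-quota = ¥90,128.18 − ¥45,409.02 = ¥44,719.16.
In-quota duty = ¥45,409.02 × 6% = ¥2,724.54. Over-quota duty = ¥44,719.16 × 23.5% = ¥10,509.00.
Line duty = ¥2,724.54 + ¥10,509.00 = ¥13,233.54.
Total = ¥100,121.39 + ¥101,994.27 + ¥0.00 + ¥13,233.54 = ¥215,349.20.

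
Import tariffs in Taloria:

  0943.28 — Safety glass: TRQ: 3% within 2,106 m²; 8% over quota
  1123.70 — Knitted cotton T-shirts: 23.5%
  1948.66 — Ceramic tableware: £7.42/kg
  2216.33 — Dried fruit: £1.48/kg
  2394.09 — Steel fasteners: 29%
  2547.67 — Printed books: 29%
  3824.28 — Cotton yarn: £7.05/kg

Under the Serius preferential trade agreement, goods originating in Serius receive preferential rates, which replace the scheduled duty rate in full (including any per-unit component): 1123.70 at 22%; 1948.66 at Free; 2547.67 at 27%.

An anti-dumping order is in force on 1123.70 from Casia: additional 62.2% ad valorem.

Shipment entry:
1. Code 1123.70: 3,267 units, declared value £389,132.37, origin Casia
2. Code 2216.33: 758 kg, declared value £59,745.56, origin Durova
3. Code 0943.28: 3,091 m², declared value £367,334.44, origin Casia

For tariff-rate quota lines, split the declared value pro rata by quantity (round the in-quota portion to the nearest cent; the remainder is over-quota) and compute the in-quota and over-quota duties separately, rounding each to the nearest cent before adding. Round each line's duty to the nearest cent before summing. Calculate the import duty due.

£351,481.18

Line 1 (1123.70, Casia, 3,267 units, £389,132.37):
Base rate for 1123.70 is 23.5%.
1123.70 has an FTA preferential rate, but origin Casia is not Serius; base rate stands.
Additional duty on 1123.70 from Casia: +62.2%. Applied ad valorem rate: 23.5% + 62.2% = 85.7%.
Duty = £389,132.37 × 85.7% = £333,486.44.
Line 2 (2216.33, Durova, 758 kg, £59,745.56):
Base rate for 2216.33 is £1.48/kg.
Duty = 758 × £1.48 = £1,121.84.
Line 3 (0943.28, Casia, 3,091 m², £367,334.44):
Code 0943.28 is under a tariff-rate quota (threshold 2,106 m²). In-quota: 2,106 m² at 3%; over-quota: 985 m² at 8%.
Pro-rata value split: in-quota = £367,334.44 × 2,106/3,091 = £250,277.04; over-quota = £367,334.44 − £250,277.04 = £117,057.40.
In-quota duty = £250,277.04 × 3% = £7,508.31. Over-quota duty = £117,057.40 × 8% = £9,364.59.
Line duty = £7,508.31 + £9,364.59 = £16,872.90.
Total = £333,486.44 + £1,121.84 + £16,872.90 = £351,481.18.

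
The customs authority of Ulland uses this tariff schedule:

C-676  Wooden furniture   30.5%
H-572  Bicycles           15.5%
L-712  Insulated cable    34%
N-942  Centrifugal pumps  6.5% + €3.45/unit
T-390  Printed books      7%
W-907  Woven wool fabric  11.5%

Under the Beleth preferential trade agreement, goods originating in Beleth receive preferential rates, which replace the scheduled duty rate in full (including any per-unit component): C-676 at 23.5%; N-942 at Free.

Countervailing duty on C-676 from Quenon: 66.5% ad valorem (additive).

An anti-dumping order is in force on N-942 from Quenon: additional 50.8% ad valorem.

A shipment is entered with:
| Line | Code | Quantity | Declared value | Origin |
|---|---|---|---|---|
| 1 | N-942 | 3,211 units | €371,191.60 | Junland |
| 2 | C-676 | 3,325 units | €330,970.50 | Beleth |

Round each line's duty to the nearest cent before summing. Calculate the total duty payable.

Line 1 (N-942, Junland, 3,211 units, €371,191.60):
Base rate for N-942 is 6.5% + €3.45/unit.
N-942 has an FTA preferential rate, but origin Junland is not Beleth; base rate stands.
The additional-duty order on N-942 targets Quenon, not Junland; it does not apply.
Duty = €371,191.60 × 6.5% + 3,211 × €3.45 = €35,205.40.
Line 2 (C-676, Beleth, 3,325 units, €330,970.50):
Base rate for C-676 is 30.5%.
Origin Beleth qualifies under the Ulland–Beleth agreement and C-676 is covered: preferential rate 23.5% applies instead.
The additional-duty order on C-676 targets Quenon, not Beleth; it does not apply.
Duty = €330,970.50 × 23.5% = €77,778.07.
Total = €35,205.40 + €77,778.07 = €112,983.47.

€112,983.47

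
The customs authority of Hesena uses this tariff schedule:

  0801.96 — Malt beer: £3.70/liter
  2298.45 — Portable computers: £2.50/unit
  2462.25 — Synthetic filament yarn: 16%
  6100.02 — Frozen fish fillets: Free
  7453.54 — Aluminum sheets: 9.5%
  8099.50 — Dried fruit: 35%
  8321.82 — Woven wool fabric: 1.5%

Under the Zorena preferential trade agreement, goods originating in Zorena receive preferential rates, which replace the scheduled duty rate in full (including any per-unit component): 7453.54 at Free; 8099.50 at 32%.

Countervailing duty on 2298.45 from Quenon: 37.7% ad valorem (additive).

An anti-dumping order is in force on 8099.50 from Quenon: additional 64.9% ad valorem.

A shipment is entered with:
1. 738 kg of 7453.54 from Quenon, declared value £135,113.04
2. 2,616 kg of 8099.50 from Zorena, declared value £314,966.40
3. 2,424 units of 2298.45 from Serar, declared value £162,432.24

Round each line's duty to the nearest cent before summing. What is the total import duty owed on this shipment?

£119,684.99

Line 1 (7453.54, Quenon, 738 kg, £135,113.04):
Base rate for 7453.54 is 9.5%.
7453.54 has an FTA preferential rate, but origin Quenon is not Zorena; base rate stands.
Duty = £135,113.04 × 9.5% = £12,835.74.
Line 2 (8099.50, Zorena, 2,616 kg, £314,966.40):
Base rate for 8099.50 is 35%.
Origin Zorena qualifies under the Hesena–Zorena agreement and 8099.50 is covered: preferential rate 32% applies instead.
The additional-duty order on 8099.50 targets Quenon, not Zorena; it does not apply.
Duty = £314,966.40 × 32% = £100,789.25.
Line 3 (2298.45, Serar, 2,424 units, £162,432.24):
Base rate for 2298.45 is £2.50/unit.
The additional-duty order on 2298.45 targets Quenon, not Serar; it does not apply.
Duty = 2,424 × £2.50 = £6,060.00.
Total = £12,835.74 + £100,789.25 + £6,060.00 = £119,684.99.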